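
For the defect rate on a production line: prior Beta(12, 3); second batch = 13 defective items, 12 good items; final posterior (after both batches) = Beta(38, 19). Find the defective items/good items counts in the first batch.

13 defective items and 4 good items

Sequential conjugate updates are equivalent to a single update on the pooled data, so total successes = posterior α − prior α and total failures = posterior β − prior β.
Total across both batches: 38−12=26 defective items, 19−3=16 good items.
Subtract the second batch: 26−13=13 defective items and 16−12=4 good items.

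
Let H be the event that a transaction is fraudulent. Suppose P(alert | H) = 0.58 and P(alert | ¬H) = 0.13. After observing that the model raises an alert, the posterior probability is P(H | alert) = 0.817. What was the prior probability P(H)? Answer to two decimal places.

P(H) = 0.50

Bayes' rule in odds form gives O(H|E) = O(H)·[P(E|H)/P(E|¬H)], hence O(H) = O(H|E)/LR.
Posterior odds = 0.817/(1−0.817) = 4.4645. LR = 0.58/0.13 = 4.4615.
Prior odds = 4.4645/4.4615 = 1.0007, so P(H) = 1.0007/(1+1.0007) ≈ 0.50.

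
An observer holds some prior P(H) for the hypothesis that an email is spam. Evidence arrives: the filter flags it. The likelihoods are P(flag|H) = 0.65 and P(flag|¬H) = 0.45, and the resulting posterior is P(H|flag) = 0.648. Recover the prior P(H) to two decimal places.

P(H) = 0.56

Bayes' rule in odds form gives O(H|E) = O(H)·[P(E|H)/P(E|¬H)], hence O(H) = O(H|E)/LR.
Posterior odds = 0.648/(1−0.648) = 1.8409. LR = 0.65/0.45 = 1.4444.
Prior odds = 1.8409/1.4444 = 1.2745, so P(H) = 1.2745/(1+1.2745) ≈ 0.56.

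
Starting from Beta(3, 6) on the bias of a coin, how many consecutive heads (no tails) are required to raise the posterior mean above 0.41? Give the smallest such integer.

After k heads and 0 tails the posterior is Beta(3+k, 6), with mean (3+k)/(3+6+k).
Set (3+k)/(9+k) > 0.41 and solve: k > (0.41·9 − 3)/(1 − 0.41) = 1.169.
The smallest integer exceeding 1.169 is 2.

k = 2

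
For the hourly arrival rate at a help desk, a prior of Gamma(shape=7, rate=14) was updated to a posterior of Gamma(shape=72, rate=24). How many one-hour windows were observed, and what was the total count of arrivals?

n = 10 one-hour windows with total 65 arrivals

A Gamma(α, β) prior (rate parametrization) on a Poisson rate with n observations summing to S gives posterior Gamma(α+S, β+n).
Matching: Σxᵢ = 72 − 7 = 65 and n = 24 − 14 = 10.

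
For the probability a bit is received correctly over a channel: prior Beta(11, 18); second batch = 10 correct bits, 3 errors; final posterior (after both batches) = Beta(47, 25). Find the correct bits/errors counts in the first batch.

Because Beta–binomial updating is additive in the counts, the combined data contributed (α_post−α_prior, β_post−β_prior) successes and failures.
Total across both batches: 47−11=36 correct bits, 25−18=7 errors.
Subtract the second batch: 36−10=26 correct bits and 7−3=4 errors.

26 correct bits and 4 errors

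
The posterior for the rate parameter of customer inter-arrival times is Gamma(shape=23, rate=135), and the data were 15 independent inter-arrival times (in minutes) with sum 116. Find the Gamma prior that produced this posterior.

Gamma(shape=8, rate=19)

For an exponential likelihood with a Gamma(α, β) prior on the rate, n observations with total T give posterior Gamma(α+n, β+T).
So α = 23 − 15 = 8 and β = 135 − 116 = 19.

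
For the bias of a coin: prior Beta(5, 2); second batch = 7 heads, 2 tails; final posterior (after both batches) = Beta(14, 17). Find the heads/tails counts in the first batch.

2 heads and 13 tails

Because Beta–binomial updating is additive in the counts, the combined data contributed (α_post−α_prior, β_post−β_prior) successes and failures.
Total across both batches: 14−5=9 heads, 17−2=15 tails.
Subtract the second batch: 9−7=2 heads and 15−2=13 tails.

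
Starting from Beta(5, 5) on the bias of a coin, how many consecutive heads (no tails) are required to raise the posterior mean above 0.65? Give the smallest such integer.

After k heads and 0 tails the posterior is Beta(5+k, 5), with mean (5+k)/(5+5+k).
Set (5+k)/(10+k) > 0.65 and solve: k > (0.65·10 − 5)/(1 − 0.65) = 4.286.
The smallest integer exceeding 4.286 is 5, and checking k=5: (10)/(15) = 0.6667 > 0.65.

k = 5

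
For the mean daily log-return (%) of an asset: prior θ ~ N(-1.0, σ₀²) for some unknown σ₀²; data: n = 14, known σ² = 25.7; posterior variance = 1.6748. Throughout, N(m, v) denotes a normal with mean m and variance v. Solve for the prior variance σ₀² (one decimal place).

For the Normal–Normal model with known σ², precisions add: τ_n = τ₀ + n/σ².
So 1/σ₀² = 1/1.6748 − 14/25.7 = 0.597086 − 0.544747 = 0.052339.
Hence σ₀² = 1/0.052339 ≈ 19.1.

σ₀² = 19.1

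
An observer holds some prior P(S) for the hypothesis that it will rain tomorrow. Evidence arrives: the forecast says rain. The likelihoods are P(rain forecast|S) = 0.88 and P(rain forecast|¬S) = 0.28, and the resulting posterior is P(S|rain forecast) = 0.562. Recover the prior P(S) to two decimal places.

In odds form, posterior odds = prior odds × likelihood ratio, so prior odds = posterior odds ÷ LR.
Posterior odds = 0.562/(1−0.562) = 1.2831. LR = 0.88/0.28 = 3.1429.
Prior odds = 1.2831/3.1429 = 0.4083, so P(S) = 0.4083/(1+0.4083) ≈ 0.29.

P(S) = 0.29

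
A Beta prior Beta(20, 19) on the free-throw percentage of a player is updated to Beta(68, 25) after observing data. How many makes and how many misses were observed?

Under Beta–binomial conjugacy the posterior parameters are (α+s, β+f).
So s = 68 − 20 = 48 and f = 25 − 19 = 6.

48 makes and 6 misses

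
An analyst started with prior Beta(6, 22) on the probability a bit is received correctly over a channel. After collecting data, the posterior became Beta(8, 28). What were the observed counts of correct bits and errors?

Under Beta–binomial conjugacy the posterior parameters are (a+s, b+f).
Match parameters: s=8−6=2, f=28−22=6.

2 correct bits and 6 errors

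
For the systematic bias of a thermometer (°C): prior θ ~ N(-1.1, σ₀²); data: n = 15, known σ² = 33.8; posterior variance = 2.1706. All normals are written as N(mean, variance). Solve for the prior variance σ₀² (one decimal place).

For the Normal–Normal model with known σ², precisions add: τ_n = τ₀ + n/σ².
So 1/σ₀² = 1/2.1706 − 15/33.8 = 0.460702 − 0.443787 = 0.016915.
Hence σ₀² = 1/0.016915 ≈ 59.1.

σ₀² = 59.1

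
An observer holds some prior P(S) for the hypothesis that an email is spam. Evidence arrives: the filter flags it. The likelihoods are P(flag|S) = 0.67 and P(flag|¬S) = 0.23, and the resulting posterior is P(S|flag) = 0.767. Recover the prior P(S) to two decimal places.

P(S) = 0.53

In odds form, posterior odds = prior odds × likelihood ratio, so prior odds = posterior odds ÷ LR.
Posterior odds = 0.767/(1−0.767) = 3.2918. LR = 0.67/0.23 = 2.9130.
Prior odds = 3.2918/2.9130 = 1.1300, so P(S) = 1.1300/(1+1.1300) ≈ 0.53.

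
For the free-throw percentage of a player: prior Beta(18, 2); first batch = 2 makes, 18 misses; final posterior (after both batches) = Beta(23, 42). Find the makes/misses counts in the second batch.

3 makes and 22 misses

Sequential conjugate updates are equivalent to a single update on the pooled data, so total successes = posterior α − prior α and total failures = posterior β − prior β.
Total across both batches: 23−18=5 makes, 42−2=40 misses.
Subtract the first batch: 5−2=3 makes and 40−18=22 misses.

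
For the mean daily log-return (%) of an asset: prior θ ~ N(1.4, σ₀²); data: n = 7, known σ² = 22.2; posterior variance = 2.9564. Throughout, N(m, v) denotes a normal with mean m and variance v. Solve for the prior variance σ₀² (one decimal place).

σ₀² = 43.6

For the Normal–Normal model with known σ², precisions add: τ_n = τ₀ + n/σ².
So 1/σ₀² = 1/2.9564 − 7/22.2 = 0.338249 − 0.315315 = 0.022934.
Hence σ₀² = 1/0.022934 ≈ 43.6.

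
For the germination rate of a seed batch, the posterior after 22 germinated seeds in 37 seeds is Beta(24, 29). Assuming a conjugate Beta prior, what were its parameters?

Beta(2, 14)

Beta is conjugate to the binomial likelihood: posterior = Beta(α+s, β+f).
Subtract the data counts: 24−22=2, 29−15=14.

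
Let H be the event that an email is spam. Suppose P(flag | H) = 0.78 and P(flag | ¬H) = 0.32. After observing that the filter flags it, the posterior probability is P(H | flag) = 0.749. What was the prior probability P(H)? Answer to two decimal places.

P(H) = 0.55

Bayes' rule in odds form gives O(H|E) = O(H)·[P(E|H)/P(E|¬H)], hence O(H) = O(H|E)/LR.
Posterior odds = 0.749/(1−0.749) = 2.9841. LR = 0.78/0.32 = 2.4375.
Prior odds = 2.9841/2.4375 = 1.2242, so P(H) = 1.2242/(1+1.2242) ≈ 0.55.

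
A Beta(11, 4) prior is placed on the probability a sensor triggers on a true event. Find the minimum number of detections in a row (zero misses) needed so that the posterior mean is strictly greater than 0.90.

After k detections and 0 misses the posterior is Beta(11+k, 4), with mean (11+k)/(11+4+k).
Set (11+k)/(15+k) > 0.90 and solve: k > (0.90·15 − 11)/(1 − 0.90) = 25.000.
The smallest integer exceeding 25.000 is 26, and checking k=26: (37)/(41) = 0.9024 > 0.90.

k = 26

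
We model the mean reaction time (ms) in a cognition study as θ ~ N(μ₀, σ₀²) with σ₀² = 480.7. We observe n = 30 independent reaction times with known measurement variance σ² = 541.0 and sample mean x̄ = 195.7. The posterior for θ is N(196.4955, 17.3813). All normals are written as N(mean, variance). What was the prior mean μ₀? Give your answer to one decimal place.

μ₀ = 217.7

With known observation variance, the Normal–Normal posterior has precision τ_n = τ₀ + n/σ² and mean μ_n = (τ₀μ₀ + (n/σ²)x̄)/τ_n.
Here τ₀ = 1/480.7 = 0.002080 and τ_data = 30/541.0 = 0.055453, so τ_n = 0.057533.
Rearranging for μ₀: μ₀ = (μ_n·τ_n − τ_data·x̄)/τ₀ = (196.4955·0.057533 − 0.055453·195.7) / 0.002080 = 0.452824/0.002080 ≈ 217.7.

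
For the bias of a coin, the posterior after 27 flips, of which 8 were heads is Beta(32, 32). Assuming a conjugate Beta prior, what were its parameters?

Under Beta–binomial conjugacy the posterior parameters are (a+s, b+f).
Subtract the data counts: 32−8=24, 32−19=13.

Beta(24, 13)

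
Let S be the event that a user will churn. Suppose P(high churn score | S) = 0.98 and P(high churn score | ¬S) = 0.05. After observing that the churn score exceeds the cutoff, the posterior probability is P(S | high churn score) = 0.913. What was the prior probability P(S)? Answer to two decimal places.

Bayes' rule in odds form gives O(S|E) = O(S)·[P(E|S)/P(E|¬S)], hence O(S) = O(S|E)/LR.
Posterior odds = 0.913/(1−0.913) = 10.4943. LR = 0.98/0.05 = 19.6000.
Prior odds = 10.4943/19.6000 = 0.5354, so P(S) = 0.5354/(1+0.5354) ≈ 0.35.

P(S) = 0.35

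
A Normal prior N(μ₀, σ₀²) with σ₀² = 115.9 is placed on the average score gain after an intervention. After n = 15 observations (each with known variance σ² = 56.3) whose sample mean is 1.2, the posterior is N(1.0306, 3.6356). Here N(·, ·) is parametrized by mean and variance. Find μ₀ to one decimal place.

μ₀ = -4.2

With known observation variance, the Normal–Normal posterior has precision τ_n = τ₀ + n/σ² and mean μ_n = (τ₀μ₀ + (n/σ²)x̄)/τ_n.
Here τ₀ = 1/115.9 = 0.008628 and τ_data = 15/56.3 = 0.266430, so τ_n = 0.275058.
Rearranging for μ₀: μ₀ = (μ_n·τ_n − τ_data·x̄)/τ₀ = (1.0306·0.275058 − 0.266430·1.2) / 0.008628 = -0.036241/0.008628 ≈ -4.2.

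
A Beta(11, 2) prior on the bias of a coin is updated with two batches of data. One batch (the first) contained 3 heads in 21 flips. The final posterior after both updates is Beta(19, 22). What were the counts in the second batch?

Sequential conjugate updates are equivalent to a single update on the pooled data, so total successes = posterior α − prior α and total failures = posterior β − prior β.
Total across both batches: 19−11=8 heads, 22−2=20 tails.
Subtract the first batch: 8−3=5 heads and 20−18=2 tails.

5 heads and 2 tails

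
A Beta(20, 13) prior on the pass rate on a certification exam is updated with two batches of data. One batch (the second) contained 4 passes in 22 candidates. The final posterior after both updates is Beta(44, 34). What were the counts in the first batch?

Sequential conjugate updates are equivalent to a single update on the pooled data, so total successes = posterior α − prior α and total failures = posterior β − prior β.
Total across both batches: 44−20=24 passes, 34−13=21 failures.
Subtract the second batch: 24−4=20 passes and 21−18=3 failures.

20 passes and 3 failures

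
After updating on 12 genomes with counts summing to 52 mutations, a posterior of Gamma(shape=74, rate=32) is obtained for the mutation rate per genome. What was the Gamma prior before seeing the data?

Gamma(shape=22, rate=20)

Gamma–Poisson conjugacy: posterior shape = α + Σxᵢ, posterior rate = β + n.
So α = 74 − 52 = 22 and β = 32 − 12 = 20.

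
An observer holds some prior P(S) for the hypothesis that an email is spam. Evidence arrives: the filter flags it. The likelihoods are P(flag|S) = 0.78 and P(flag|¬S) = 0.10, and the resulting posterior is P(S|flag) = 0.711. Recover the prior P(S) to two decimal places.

P(S) = 0.24

In odds form, posterior odds = prior odds × likelihood ratio, so prior odds = posterior odds ÷ LR.
Posterior odds = 0.711/(1−0.711) = 2.4602. LR = 0.78/0.10 = 7.8000.
Prior odds = 2.4602/7.8000 = 0.3154, so P(S) = 0.3154/(1+0.3154) ≈ 0.24.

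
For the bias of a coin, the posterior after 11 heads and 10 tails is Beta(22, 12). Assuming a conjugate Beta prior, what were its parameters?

Under Beta–binomial conjugacy the posterior parameters are (α+s, β+f).
So α = 22 − 11 = 11 and β = 12 − 10 = 2.

Beta(11, 2)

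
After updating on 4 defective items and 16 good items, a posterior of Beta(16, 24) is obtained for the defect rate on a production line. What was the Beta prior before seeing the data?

Beta(12, 8)

Beta is conjugate to the binomial likelihood: posterior = Beta(a+s, b+f).
So a = 16 − 4 = 12 and b = 24 − 16 = 8.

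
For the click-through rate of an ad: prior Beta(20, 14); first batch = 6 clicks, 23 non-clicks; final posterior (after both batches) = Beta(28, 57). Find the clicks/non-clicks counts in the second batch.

Sequential conjugate updates are equivalent to a single update on the pooled data, so total successes = posterior α − prior α and total failures = posterior β − prior β.
Total across both batches: 28−20=8 clicks, 57−14=43 non-clicks.
Subtract the first batch: 8−6=2 clicks and 43−23=20 non-clicks.

2 clicks and 20 non-clicks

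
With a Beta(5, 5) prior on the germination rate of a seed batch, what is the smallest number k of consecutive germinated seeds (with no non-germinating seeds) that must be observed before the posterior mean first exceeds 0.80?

After k germinated seeds and 0 non-germinating seeds the posterior is Beta(5+k, 5), with mean (5+k)/(5+5+k).
Set (5+k)/(10+k) > 0.80 and solve: k > (0.80·10 − 5)/(1 − 0.80) = 15.000.
The smallest integer exceeding 15.000 is 16.

k = 16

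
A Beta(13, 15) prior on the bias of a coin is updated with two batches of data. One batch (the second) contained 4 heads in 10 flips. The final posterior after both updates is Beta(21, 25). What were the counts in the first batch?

4 heads and 4 tails

Because Beta–binomial updating is additive in the counts, the combined data contributed (α_post−α_prior, β_post−β_prior) successes and failures.
Total across both batches: 21−13=8 heads, 25−15=10 tails.
Subtract the second batch: 8−4=4 heads and 10−6=4 tails.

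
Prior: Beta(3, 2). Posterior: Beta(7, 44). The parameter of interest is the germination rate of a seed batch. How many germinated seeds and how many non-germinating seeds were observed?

Beta is conjugate to the binomial likelihood: posterior = Beta(a+s, b+f).
Match parameters: s=7−3=4, f=44−2=42.

4 germinated seeds and 42 non-germinating seeds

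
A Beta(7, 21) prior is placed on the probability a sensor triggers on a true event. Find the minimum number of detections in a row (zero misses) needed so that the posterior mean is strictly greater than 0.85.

After k detections and 0 misses the posterior is Beta(7+k, 21), with mean (7+k)/(7+21+k).
Set (7+k)/(28+k) > 0.85 and solve: k > (0.85·28 − 7)/(1 − 0.85) = 112.000.
The smallest integer exceeding 112.000 is 113.

k = 113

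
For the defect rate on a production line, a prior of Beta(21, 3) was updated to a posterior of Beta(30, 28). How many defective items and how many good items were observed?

9 defective items and 25 good items

A Beta(α, β) prior with s successes and f failures in binomial data gives a Beta(α+s, β+f) posterior.
Match parameters: s=30−21=9, f=28−3=25.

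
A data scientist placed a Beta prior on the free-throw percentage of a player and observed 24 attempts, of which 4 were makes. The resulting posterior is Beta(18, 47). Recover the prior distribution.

Under Beta–binomial conjugacy the posterior parameters are (a+s, b+f).
So a = 18 − 4 = 14 and b = 47 − 20 = 27.

Beta(14, 27)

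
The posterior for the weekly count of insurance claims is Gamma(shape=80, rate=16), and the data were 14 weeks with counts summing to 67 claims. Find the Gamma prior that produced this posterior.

Gamma–Poisson conjugacy: posterior shape = α + Σxᵢ, posterior rate = β + n.
So α = 80 − 67 = 13 and β = 16 − 14 = 2.

Gamma(shape=13, rate=2)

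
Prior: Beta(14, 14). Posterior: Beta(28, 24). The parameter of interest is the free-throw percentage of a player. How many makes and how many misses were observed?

Beta is conjugate to the binomial likelihood: posterior = Beta(a+s, b+f).
Match parameters: s=28−14=14, f=24−14=10.

14 makes and 10 misses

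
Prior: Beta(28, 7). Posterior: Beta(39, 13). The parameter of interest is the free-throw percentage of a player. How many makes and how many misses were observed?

11 makes and 6 misses

Under Beta–binomial conjugacy the posterior parameters are (a+s, b+f).
So s = 39 − 28 = 11 and f = 13 − 7 = 6.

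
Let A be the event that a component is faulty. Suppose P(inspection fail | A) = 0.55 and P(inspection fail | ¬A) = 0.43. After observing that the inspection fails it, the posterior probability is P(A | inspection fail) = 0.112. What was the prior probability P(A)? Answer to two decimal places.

Bayes' rule in odds form gives O(A|E) = O(A)·[P(E|A)/P(E|¬A)], hence O(A) = O(A|E)/LR.
Posterior odds = 0.112/(1−0.112) = 0.1261. LR = 0.55/0.43 = 1.2791.
Prior odds = 0.1261/1.2791 = 0.0986, so P(A) = 0.0986/(1+0.0986) ≈ 0.09.

P(A) = 0.09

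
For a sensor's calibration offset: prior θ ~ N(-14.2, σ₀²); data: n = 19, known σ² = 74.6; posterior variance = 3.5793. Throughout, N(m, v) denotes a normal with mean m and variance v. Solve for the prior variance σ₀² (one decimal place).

σ₀² = 40.5

Posterior precision equals prior precision plus data precision: 1/σ_n² = 1/σ₀² + n/σ².
So 1/σ₀² = 1/3.5793 − 19/74.6 = 0.279384 − 0.254692 = 0.024692.
Hence σ₀² = 1/0.024692 ≈ 40.5.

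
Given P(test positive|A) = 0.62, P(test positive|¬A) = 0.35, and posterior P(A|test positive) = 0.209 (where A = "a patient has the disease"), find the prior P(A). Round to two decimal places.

P(A) = 0.13

In odds form, posterior odds = prior odds × likelihood ratio, so prior odds = posterior odds ÷ LR.
Posterior odds = 0.209/(1−0.209) = 0.2642. LR = 0.62/0.35 = 1.7714.
Prior odds = 0.2642/1.7714 = 0.1491, so P(A) = 0.1491/(1+0.1491) ≈ 0.13.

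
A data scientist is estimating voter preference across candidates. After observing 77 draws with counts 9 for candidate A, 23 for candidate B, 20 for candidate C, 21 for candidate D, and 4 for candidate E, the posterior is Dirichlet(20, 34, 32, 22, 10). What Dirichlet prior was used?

For a Dirichlet(α) prior with multinomial counts c, the posterior is Dirichlet(α + c) componentwise.
Subtract each count from the matching posterior parameter: 20−9=11, 34−23=11, 32−20=12, 22−21=1, 10−4=6.

Dirichlet(11, 11, 12, 1, 6)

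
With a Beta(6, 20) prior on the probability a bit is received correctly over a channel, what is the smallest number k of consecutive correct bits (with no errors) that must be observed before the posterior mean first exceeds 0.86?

After k correct bits and 0 errors the posterior is Beta(6+k, 20), with mean (6+k)/(6+20+k).
Set (6+k)/(26+k) > 0.86 and solve: k > (0.86·26 − 6)/(1 − 0.86) = 116.857.
The smallest integer exceeding 116.857 is 117.

k = 117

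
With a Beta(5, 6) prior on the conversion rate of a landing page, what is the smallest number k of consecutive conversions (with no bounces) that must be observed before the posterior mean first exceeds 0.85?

After k conversions and 0 bounces the posterior is Beta(5+k, 6), with mean (5+k)/(5+6+k).
Set (5+k)/(11+k) > 0.85 and solve: k > (0.85·11 − 5)/(1 − 0.85) = 29.000.
The smallest integer exceeding 29.000 is 30.

k = 30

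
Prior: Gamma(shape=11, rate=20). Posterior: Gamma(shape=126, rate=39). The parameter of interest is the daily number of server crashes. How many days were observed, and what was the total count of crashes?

n = 19 days with total 115 crashes

Gamma–Poisson conjugacy: posterior shape = α + Σxᵢ, posterior rate = β + n.
Matching: Σxᵢ = 126 − 11 = 115 and n = 39 − 20 = 19.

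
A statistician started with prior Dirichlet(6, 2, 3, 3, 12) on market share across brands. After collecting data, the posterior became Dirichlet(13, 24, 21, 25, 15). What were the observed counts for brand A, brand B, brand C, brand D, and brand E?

For a Dirichlet(α) prior with multinomial counts c, the posterior is Dirichlet(α + c) componentwise.
Counts are posterior − prior componentwise: 13−6=7, 24−2=22, 21−3=18, 25−3=22, 15−12=3.

counts (7, 22, 18, 22, 3)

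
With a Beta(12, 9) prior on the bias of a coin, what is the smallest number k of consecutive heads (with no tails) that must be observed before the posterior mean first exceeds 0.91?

After k heads and 0 tails the posterior is Beta(12+k, 9), with mean (12+k)/(12+9+k).
Set (12+k)/(21+k) > 0.91 and solve: k > (0.91·21 − 12)/(1 − 0.91) = 79.000.
The smallest integer exceeding 79.000 is 80.

k = 80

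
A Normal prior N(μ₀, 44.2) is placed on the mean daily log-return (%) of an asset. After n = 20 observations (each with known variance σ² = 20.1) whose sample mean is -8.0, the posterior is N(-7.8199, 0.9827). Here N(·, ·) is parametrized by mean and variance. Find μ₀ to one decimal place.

With known observation variance, the Normal–Normal posterior has precision τ_n = τ₀ + n/σ² and mean μ_n = (τ₀μ₀ + (n/σ²)x̄)/τ_n.
Here τ₀ = 1/44.2 = 0.022624 and τ_data = 20/20.1 = 0.995025, so τ_n = 1.017649.
Rearranging for μ₀: μ₀ = (μ_n·τ_n − τ_data·x̄)/τ₀ = (-7.8199·1.017649 − 0.995025·-8.0) / 0.022624 = 0.002287/0.022624 ≈ 0.1.

μ₀ = 0.1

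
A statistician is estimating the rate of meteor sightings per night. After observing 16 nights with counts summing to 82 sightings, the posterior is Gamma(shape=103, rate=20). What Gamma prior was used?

Gamma–Poisson conjugacy: posterior shape = α + Σxᵢ, posterior rate = β + n.
So α = 103 − 82 = 21 and β = 20 − 16 = 4.

Gamma(shape=21, rate=4)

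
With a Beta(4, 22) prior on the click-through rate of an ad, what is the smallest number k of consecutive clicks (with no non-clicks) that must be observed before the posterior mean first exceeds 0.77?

After k clicks and 0 non-clicks the posterior is Beta(4+k, 22), with mean (4+k)/(4+22+k).
Set (4+k)/(26+k) > 0.77 and solve: k > (0.77·26 − 4)/(1 − 0.77) = 69.652.
The smallest integer exceeding 69.652 is 70, and checking k=70: (74)/(96) = 0.7708 > 0.77.

k = 70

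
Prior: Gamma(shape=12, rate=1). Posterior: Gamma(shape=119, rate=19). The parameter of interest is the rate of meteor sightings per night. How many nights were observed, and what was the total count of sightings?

n = 18 nights with total 107 sightings

A Gamma(α, β) prior (rate parametrization) on a Poisson rate with n observations summing to S gives posterior Gamma(α+S, β+n).
Matching: Σxᵢ = 119 − 12 = 107 and n = 19 − 1 = 18.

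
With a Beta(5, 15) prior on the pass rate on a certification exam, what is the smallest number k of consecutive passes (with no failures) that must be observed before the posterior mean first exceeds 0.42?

k = 6

After k passes and 0 failures the posterior is Beta(5+k, 15), with mean (5+k)/(5+15+k).
Set (5+k)/(20+k) > 0.42 and solve: k > (0.42·20 − 5)/(1 − 0.42) = 5.862.
The smallest integer exceeding 5.862 is 6, and checking k=6: (11)/(26) = 0.4231 > 0.42.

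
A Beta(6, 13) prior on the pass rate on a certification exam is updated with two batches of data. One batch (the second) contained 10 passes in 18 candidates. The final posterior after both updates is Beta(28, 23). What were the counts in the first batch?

Sequential conjugate updates are equivalent to a single update on the pooled data, so total successes = posterior α − prior α and total failures = posterior β − prior β.
Total across both batches: 28−6=22 passes, 23−13=10 failures.
Subtract the second batch: 22−10=12 passes and 10−8=2 failures.

12 passes and 2 failures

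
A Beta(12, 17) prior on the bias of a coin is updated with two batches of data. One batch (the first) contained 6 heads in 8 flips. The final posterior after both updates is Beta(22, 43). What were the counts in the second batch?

Because Beta–binomial updating is additive in the counts, the combined data contributed (α_post−α_prior, β_post−β_prior) successes and failures.
Total across both batches: 22−12=10 heads, 43−17=26 tails.
Subtract the first batch: 10−6=4 heads and 26−2=24 tails.

4 heads and 24 tails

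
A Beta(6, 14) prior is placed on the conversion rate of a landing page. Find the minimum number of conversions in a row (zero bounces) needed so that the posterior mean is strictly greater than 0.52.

k = 10

After k conversions and 0 bounces the posterior is Beta(6+k, 14), with mean (6+k)/(6+14+k).
Set (6+k)/(20+k) > 0.52 and solve: k > (0.52·20 − 6)/(1 − 0.52) = 9.167.
The smallest integer exceeding 9.167 is 10, and checking k=10: (16)/(30) = 0.5333 > 0.52.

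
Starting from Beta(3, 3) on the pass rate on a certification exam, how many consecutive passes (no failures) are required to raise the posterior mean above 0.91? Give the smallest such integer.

After k passes and 0 failures the posterior is Beta(3+k, 3), with mean (3+k)/(3+3+k).
Set (3+k)/(6+k) > 0.91 and solve: k > (0.91·6 − 3)/(1 − 0.91) = 27.333.
The smallest integer exceeding 27.333 is 28.

k = 28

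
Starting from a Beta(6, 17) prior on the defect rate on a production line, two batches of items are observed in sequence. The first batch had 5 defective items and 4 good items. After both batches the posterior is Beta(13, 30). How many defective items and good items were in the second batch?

2 defective items and 9 good items

Sequential conjugate updates are equivalent to a single update on the pooled data, so total successes = posterior α − prior α and total failures = posterior β − prior β.
Total across both batches: 13−6=7 defective items, 30−17=13 good items.
Subtract the first batch: 7−5=2 defective items and 13−4=9 good items.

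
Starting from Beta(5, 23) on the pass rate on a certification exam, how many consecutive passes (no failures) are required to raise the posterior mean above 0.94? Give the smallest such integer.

After k passes and 0 failures the posterior is Beta(5+k, 23), with mean (5+k)/(5+23+k).
Set (5+k)/(28+k) > 0.94 and solve: k > (0.94·28 − 5)/(1 − 0.94) = 355.333.
The smallest integer exceeding 355.333 is 356, and checking k=356: (361)/(384) = 0.9401 > 0.94.

k = 356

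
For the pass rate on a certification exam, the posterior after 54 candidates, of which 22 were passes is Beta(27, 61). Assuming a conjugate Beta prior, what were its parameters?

Beta(5, 29)

Under Beta–binomial conjugacy the posterior parameters are (a+s, b+f).
Subtract the data counts: 27−22=5, 61−32=29.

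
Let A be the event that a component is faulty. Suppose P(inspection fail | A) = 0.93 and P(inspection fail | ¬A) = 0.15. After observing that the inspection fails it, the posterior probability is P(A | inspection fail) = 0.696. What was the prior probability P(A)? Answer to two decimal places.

In odds form, posterior odds = prior odds × likelihood ratio, so prior odds = posterior odds ÷ LR.
Posterior odds = 0.696/(1−0.696) = 2.2895. LR = 0.93/0.15 = 6.2000.
Prior odds = 2.2895/6.2000 = 0.3693, so P(A) = 0.3693/(1+0.3693) ≈ 0.27.

P(A) = 0.27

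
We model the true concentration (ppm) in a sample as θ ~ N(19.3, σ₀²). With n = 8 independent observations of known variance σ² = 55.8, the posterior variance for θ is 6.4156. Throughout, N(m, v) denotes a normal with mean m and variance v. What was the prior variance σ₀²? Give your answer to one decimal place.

Posterior precision equals prior precision plus data precision: 1/σ_n² = 1/σ₀² + n/σ².
So 1/σ₀² = 1/6.4156 − 8/55.8 = 0.155870 − 0.143369 = 0.012501.
Hence σ₀² = 1/0.012501 ≈ 80.0.

σ₀² = 80.0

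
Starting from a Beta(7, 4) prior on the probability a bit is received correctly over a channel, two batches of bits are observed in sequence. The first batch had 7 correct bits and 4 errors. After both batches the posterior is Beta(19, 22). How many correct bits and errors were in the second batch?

5 correct bits and 14 errors

Sequential conjugate updates are equivalent to a single update on the pooled data, so total successes = posterior α − prior α and total failures = posterior β − prior β.
Total across both batches: 19−7=12 correct bits, 22−4=18 errors.
Subtract the first batch: 12−7=5 correct bits and 18−4=14 errors.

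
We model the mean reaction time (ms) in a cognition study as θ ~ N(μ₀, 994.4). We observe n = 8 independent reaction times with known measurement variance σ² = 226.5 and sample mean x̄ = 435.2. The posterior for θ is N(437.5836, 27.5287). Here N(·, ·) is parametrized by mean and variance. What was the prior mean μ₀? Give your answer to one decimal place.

The posterior mean is a precision-weighted average: μ_n = (τ₀μ₀ + τ_data·x̄)/(τ₀+τ_data), with τ₀=1/σ₀² and τ_data=n/σ².
Here τ₀ = 1/994.4 = 0.001006 and τ_data = 8/226.5 = 0.035320, so τ_n = 0.036326.
Rearranging for μ₀: μ₀ = (μ_n·τ_n − τ_data·x̄)/τ₀ = (437.5836·0.036326 − 0.035320·435.2) / 0.001006 = 0.524398/0.001006 ≈ 521.3.

μ₀ = 521.3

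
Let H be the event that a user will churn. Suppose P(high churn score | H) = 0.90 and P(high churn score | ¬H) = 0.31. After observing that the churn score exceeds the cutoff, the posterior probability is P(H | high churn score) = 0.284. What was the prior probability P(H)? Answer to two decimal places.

P(H) = 0.12

Bayes' rule in odds form gives O(H|E) = O(H)·[P(E|H)/P(E|¬H)], hence O(H) = O(H|E)/LR.
Posterior odds = 0.284/(1−0.284) = 0.3966. LR = 0.90/0.31 = 2.9032.
Prior odds = 0.3966/2.9032 = 0.1366, so P(H) = 0.1366/(1+0.1366) ≈ 0.12.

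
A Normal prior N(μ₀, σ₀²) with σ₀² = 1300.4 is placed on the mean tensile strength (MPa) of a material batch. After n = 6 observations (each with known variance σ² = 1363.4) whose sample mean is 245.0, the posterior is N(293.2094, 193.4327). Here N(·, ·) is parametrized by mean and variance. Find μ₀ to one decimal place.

μ₀ = 569.1

With known observation variance, the Normal–Normal posterior has precision τ_n = τ₀ + n/σ² and mean μ_n = (τ₀μ₀ + (n/σ²)x̄)/τ_n.
Here τ₀ = 1/1300.4 = 0.000769 and τ_data = 6/1363.4 = 0.004401, so τ_n = 0.005170.
Rearranging for μ₀: μ₀ = (μ_n·τ_n − τ_data·x̄)/τ₀ = (293.2094·0.005170 − 0.004401·245.0) / 0.000769 = 0.437648/0.000769 ≈ 569.1.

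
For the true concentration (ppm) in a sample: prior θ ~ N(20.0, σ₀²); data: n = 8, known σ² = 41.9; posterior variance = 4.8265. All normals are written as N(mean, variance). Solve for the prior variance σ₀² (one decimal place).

σ₀² = 61.5

Posterior precision equals prior precision plus data precision: 1/σ_n² = 1/σ₀² + n/σ².
So 1/σ₀² = 1/4.8265 − 8/41.9 = 0.207189 − 0.190931 = 0.016258.
Hence σ₀² = 1/0.016258 ≈ 61.5.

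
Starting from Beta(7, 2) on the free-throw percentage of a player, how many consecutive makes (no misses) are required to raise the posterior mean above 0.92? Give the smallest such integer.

After k makes and 0 misses the posterior is Beta(7+k, 2), with mean (7+k)/(7+2+k).
Set (7+k)/(9+k) > 0.92 and solve: k > (0.92·9 − 7)/(1 − 0.92) = 16.000.
The smallest integer exceeding 16.000 is 17.

k = 17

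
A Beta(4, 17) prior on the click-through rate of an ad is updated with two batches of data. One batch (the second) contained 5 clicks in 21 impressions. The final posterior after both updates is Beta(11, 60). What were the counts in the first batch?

2 clicks and 27 non-clicks

Sequential conjugate updates are equivalent to a single update on the pooled data, so total successes = posterior α − prior α and total failures = posterior β − prior β.
Total across both batches: 11−4=7 clicks, 60−17=43 non-clicks.
Subtract the second batch: 7−5=2 clicks and 43−16=27 non-clicks.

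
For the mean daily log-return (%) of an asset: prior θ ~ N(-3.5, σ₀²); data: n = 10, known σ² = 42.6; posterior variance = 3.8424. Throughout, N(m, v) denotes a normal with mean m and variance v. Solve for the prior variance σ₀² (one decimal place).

Posterior precision equals prior precision plus data precision: 1/σ_n² = 1/σ₀² + n/σ².
So 1/σ₀² = 1/3.8424 − 10/42.6 = 0.260254 − 0.234742 = 0.025512.
Hence σ₀² = 1/0.025512 ≈ 39.2.

σ₀² = 39.2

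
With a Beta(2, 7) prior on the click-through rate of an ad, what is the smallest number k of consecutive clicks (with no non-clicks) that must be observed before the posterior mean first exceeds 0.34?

After k clicks and 0 non-clicks the posterior is Beta(2+k, 7), with mean (2+k)/(2+7+k).
Set (2+k)/(9+k) > 0.34 and solve: k > (0.34·9 − 2)/(1 − 0.34) = 1.606.
The smallest integer exceeding 1.606 is 2, and checking k=2: (4)/(11) = 0.3636 > 0.34.

k = 2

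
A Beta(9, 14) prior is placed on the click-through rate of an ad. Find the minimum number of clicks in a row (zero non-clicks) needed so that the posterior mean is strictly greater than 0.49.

k = 5

After k clicks and 0 non-clicks the posterior is Beta(9+k, 14), with mean (9+k)/(9+14+k).
Set (9+k)/(23+k) > 0.49 and solve: k > (0.49·23 − 9)/(1 − 0.49) = 4.451.
The smallest integer exceeding 4.451 is 5.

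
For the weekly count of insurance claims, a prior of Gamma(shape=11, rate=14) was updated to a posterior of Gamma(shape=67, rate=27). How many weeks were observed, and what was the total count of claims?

Gamma–Poisson conjugacy: posterior shape = α + Σxᵢ, posterior rate = β + n.
Matching: Σxᵢ = 67 − 11 = 56 and n = 27 − 14 = 13.

n = 13 weeks with total 56 claims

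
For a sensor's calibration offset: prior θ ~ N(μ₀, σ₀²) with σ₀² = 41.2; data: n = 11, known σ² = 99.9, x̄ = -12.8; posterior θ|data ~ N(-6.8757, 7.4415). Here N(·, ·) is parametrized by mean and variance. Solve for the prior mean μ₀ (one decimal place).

μ₀ = 20.0

The posterior mean is a precision-weighted average: μ_n = (τ₀μ₀ + τ_data·x̄)/(τ₀+τ_data), with τ₀=1/σ₀² and τ_data=n/σ².
Here τ₀ = 1/41.2 = 0.024272 and τ_data = 11/99.9 = 0.110110, so τ_n = 0.134382.
Rearranging for μ₀: μ₀ = (μ_n·τ_n − τ_data·x̄)/τ₀ = (-6.8757·0.134382 − 0.110110·-12.8) / 0.024272 = 0.485438/0.024272 ≈ 20.0.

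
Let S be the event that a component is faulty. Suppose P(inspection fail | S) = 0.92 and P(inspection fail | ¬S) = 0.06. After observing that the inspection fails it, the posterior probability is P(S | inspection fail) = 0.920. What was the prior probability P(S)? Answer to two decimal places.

P(S) = 0.43

Bayes' rule in odds form gives O(S|E) = O(S)·[P(E|S)/P(E|¬S)], hence O(S) = O(S|E)/LR.
Posterior odds = 0.920/(1−0.920) = 11.5000. LR = 0.92/0.06 = 15.3333.
Prior odds = 11.5000/15.3333 = 0.7500, so P(S) = 0.7500/(1+0.7500) ≈ 0.43.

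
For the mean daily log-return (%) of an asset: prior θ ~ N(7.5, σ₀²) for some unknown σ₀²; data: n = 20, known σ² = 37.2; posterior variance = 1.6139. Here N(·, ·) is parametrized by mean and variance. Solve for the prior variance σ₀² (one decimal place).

σ₀² = 12.2

For the Normal–Normal model with known σ², precisions add: τ_n = τ₀ + n/σ².
So 1/σ₀² = 1/1.6139 − 20/37.2 = 0.619617 − 0.537634 = 0.081983.
Hence σ₀² = 1/0.081983 ≈ 12.2.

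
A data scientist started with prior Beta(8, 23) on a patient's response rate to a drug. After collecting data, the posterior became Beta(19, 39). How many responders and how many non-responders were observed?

Beta is conjugate to the binomial likelihood: posterior = Beta(a+s, b+f).
Match parameters: s=19−8=11, f=39−23=16.

11 responders and 16 non-responders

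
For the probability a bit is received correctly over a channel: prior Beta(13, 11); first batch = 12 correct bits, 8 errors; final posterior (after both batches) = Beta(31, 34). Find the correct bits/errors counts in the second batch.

Because Beta–binomial updating is additive in the counts, the combined data contributed (α_post−α_prior, β_post−β_prior) successes and failures.
Total across both batches: 31−13=18 correct bits, 34−11=23 errors.
Subtract the first batch: 18−12=6 correct bits and 23−8=15 errors.

6 correct bits and 15 errors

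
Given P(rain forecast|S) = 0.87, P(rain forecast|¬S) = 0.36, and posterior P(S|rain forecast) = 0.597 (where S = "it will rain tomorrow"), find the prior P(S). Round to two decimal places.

In odds form, posterior odds = prior odds × likelihood ratio, so prior odds = posterior odds ÷ LR.
Posterior odds = 0.597/(1−0.597) = 1.4814. LR = 0.87/0.36 = 2.4167.
Prior odds = 1.4814/2.4167 = 0.6130, so P(S) = 0.6130/(1+0.6130) ≈ 0.38.

P(S) = 0.38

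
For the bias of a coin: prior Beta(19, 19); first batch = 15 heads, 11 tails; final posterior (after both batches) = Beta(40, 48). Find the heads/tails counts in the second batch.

Because Beta–binomial updating is additive in the counts, the combined data contributed (α_post−α_prior, β_post−β_prior) successes and failures.
Total across both batches: 40−19=21 heads, 48−19=29 tails.
Subtract the first batch: 21−15=6 heads and 29−11=18 tails.

6 heads and 18 tails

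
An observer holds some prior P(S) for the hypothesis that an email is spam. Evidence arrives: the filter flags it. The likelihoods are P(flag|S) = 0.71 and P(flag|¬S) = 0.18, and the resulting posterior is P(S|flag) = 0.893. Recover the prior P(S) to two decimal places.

P(S) = 0.68

In odds form, posterior odds = prior odds × likelihood ratio, so prior odds = posterior odds ÷ LR.
Posterior odds = 0.893/(1−0.893) = 8.3458. LR = 0.71/0.18 = 3.9444.
Prior odds = 8.3458/3.9444 = 2.1159, so P(S) = 2.1159/(1+2.1159) ≈ 0.68.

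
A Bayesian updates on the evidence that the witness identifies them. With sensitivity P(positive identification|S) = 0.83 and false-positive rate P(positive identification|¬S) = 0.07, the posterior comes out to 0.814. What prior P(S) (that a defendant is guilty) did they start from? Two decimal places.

In odds form, posterior odds = prior odds × likelihood ratio, so prior odds = posterior odds ÷ LR.
Posterior odds = 0.814/(1−0.814) = 4.3763. LR = 0.83/0.07 = 11.8571.
Prior odds = 4.3763/11.8571 = 0.3691, so P(S) = 0.3691/(1+0.3691) ≈ 0.27.

P(S) = 0.27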